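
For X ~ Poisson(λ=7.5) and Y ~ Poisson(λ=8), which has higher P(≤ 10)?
X has higher probability (P(X ≤ 10) = 0.8622 > P(Y ≤ 10) = 0.8159)

Compute P(≤ 10) for each distribution:

X ~ Poisson(λ=7.5):
P(X ≤ 10) = 0.8622

Y ~ Poisson(λ=8):
P(Y ≤ 10) = 0.8159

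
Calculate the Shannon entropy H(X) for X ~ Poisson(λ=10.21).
2.5720 nats

We have X ~ Poisson(λ=10.21).

The Shannon entropy measures the uncertainty or information content of the distribution.

For a Poisson distribution with λ=10.21:
H(X) = 2.5720 nats

(In bits, this would be 3.7106 bits.)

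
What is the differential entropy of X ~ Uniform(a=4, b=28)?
3.1781 nats

We have X ~ Uniform(a=4, b=28).

The differential entropy measures the uncertainty or information content of the distribution.

For a Uniform distribution with a=4, b=28:
h(X) = 3.1781 nats

(In bits, this would be 4.5850 bits.)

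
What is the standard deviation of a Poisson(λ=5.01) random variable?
2.2383

We have X ~ Poisson(λ=5.01).

For a Poisson distribution with λ=5.01:
σ = √Var(X) = 2.2383

The standard deviation is the square root of the variance.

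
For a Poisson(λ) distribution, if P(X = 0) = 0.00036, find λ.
λ = 7.9294

For a Poisson(λ) distribution, the PMF at 0 is:
P(X = 0) = λ^0 e^(-λ) / 0! = e^(-λ)

Given P(X = 0) = 0.00036:
e^(-λ) = 0.00036
-λ = ln(0.00036)
λ = -ln(0.00036) = 7.9294

Verification: e^(-7.9294) = 0.00036 ✓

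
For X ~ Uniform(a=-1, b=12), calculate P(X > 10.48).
0.116923

We have X ~ Uniform(a=-1, b=12).

P(X > 10.48) = 1 - P(X ≤ 10.48)
                = 1 - F(10.48)
                = 1 - 0.883077
                = 0.116923

So there's approximately a 11.7% chance that X exceeds 10.48.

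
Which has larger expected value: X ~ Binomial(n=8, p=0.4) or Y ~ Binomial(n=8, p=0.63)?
Y has larger mean (5.0400 > 3.2000)

Compute the expected value for each distribution:

X ~ Binomial(n=8, p=0.4):
E[X] = 3.2000

Y ~ Binomial(n=8, p=0.63):
E[Y] = 5.0400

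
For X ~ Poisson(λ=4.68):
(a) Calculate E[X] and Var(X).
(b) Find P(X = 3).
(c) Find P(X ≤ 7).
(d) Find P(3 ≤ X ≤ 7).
(a) E[X] = 4.6800, Var(X) = 4.6800
(b) P(X = 3) = 0.158521
(c) P(X ≤ 7) = 0.897851
(d) P(3 ≤ X ≤ 7) = 0.743530

We have X ~ Poisson(λ=4.68).

(a) Moments:
E[X] = 4.6800
Var(X) = 4.6800
σ = √Var(X) = 2.1633

(b) Point probability using PMF:
P(X = 3) = 0.158521

(c) Cumulative probability using CDF:
P(X ≤ 7) = F(7) = 0.897851

(d) Range probability:
P(3 ≤ X ≤ 7) = P(X ≤ 7) - P(X ≤ 2)
                   = F(7) - F(2)
                   = 0.897851 - 0.154321
                   = 0.743530

This means approximately 74.4% of outcomes fall in the interval [3, 7].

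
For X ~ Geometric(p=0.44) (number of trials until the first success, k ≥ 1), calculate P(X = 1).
0.440000

We have X ~ Geometric(p=0.44) (number of trials until the first success, k ≥ 1).

For a Geometric distribution, the PMF gives us the probability of each outcome.

Using the PMF formula:
P(X = 1) = 0.440000

Rounded to 4 decimal places: 0.4400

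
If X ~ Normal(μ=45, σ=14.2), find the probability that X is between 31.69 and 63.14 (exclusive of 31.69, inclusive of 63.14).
0.724985

We have X ~ Normal(μ=45, σ=14.2).

To find P(31.69 < X ≤ 63.14), we use:
P(31.69 < X ≤ 63.14) = P(X ≤ 63.14) - P(X ≤ 31.69)
                 = F(63.14) - F(31.69)
                 = 0.899281 - 0.174296
                 = 0.724985

So there's approximately a 72.5% chance that X falls in this range.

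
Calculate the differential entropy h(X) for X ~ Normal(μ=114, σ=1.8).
2.0067 nats

We have X ~ Normal(μ=114, σ=1.8).

The differential entropy measures the uncertainty or information content of the distribution.

For a Normal distribution with μ=114, σ=1.8:
h(X) = 2.0067 nats

(In bits, this would be 2.8951 bits.)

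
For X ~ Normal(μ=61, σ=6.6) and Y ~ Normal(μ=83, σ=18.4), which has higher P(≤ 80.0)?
X has higher probability (P(X ≤ 80.0) = 0.9980 > P(Y ≤ 80.0) = 0.4352)

Compute P(≤ 80.0) for each distribution:

X ~ Normal(μ=61, σ=6.6):
P(X ≤ 80.0) = 0.9980

Y ~ Normal(μ=83, σ=18.4):
P(Y ≤ 80.0) = 0.4352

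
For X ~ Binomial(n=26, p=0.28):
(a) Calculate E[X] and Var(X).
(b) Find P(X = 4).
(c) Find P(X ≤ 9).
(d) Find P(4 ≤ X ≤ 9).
(a) E[X] = 7.2800, Var(X) = 5.2416
(b) P(X = 4) = 0.066771
(c) P(X ≤ 9) = 0.834668
(d) P(4 ≤ X ≤ 9) = 0.793040

We have X ~ Binomial(n=26, p=0.28).

(a) Moments:
E[X] = 7.2800
Var(X) = 5.2416
σ = √Var(X) = 2.2895

(b) Point probability using PMF:
P(X = 4) = 0.066771

(c) Cumulative probability using CDF:
P(X ≤ 9) = F(9) = 0.834668

(d) Range probability:
P(4 ≤ X ≤ 9) = P(X ≤ 9) - P(X ≤ 3)
                   = F(9) - F(3)
                   = 0.834668 - 0.041628
                   = 0.793040

This means approximately 79.3% of outcomes fall in the interval [4, 9].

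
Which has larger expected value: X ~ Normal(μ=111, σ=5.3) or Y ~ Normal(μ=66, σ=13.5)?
X has larger mean (111.0000 > 66.0000)

Compute the expected value for each distribution:

X ~ Normal(μ=111, σ=5.3):
E[X] = 111.0000

Y ~ Normal(μ=66, σ=13.5):
E[Y] = 66.0000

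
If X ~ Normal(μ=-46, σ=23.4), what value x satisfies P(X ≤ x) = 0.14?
-71.2795

We have X ~ Normal(μ=-46, σ=23.4).

We want to find x such that P(X ≤ x) = 0.14.

This is the 14th percentile, which means 14% of values fall below this point.

Using the inverse CDF (quantile function):
x = F⁻¹(0.14) = -71.2795

Verification: P(X ≤ -71.2795) = 0.14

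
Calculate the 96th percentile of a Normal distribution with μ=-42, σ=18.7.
-9.2622

We have X ~ Normal(μ=-42, σ=18.7).

We want to find x such that P(X ≤ x) = 0.96.

This is the 96th percentile, which means 96% of values fall below this point.

Using the inverse CDF (quantile function):
x = F⁻¹(0.96) = -9.2622

Verification: P(X ≤ -9.2622) = 0.96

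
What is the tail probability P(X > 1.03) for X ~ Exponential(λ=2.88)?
0.051488

We have X ~ Exponential(λ=2.88).

P(X > 1.03) = 1 - P(X ≤ 1.03)
                = 1 - F(1.03)
                = 1 - 0.948512
                = 0.051488

So there's approximately a 5.1% chance that X exceeds 1.03.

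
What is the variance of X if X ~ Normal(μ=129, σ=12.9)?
166.4100

We have X ~ Normal(μ=129, σ=12.9).

For a Normal distribution with μ=129, σ=12.9:
Var(X) = 166.4100

The variance measures the spread of the distribution around the mean.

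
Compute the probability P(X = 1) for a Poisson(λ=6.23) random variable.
0.012270

We have X ~ Poisson(λ=6.23).

For a Poisson distribution, the PMF gives us the probability of each outcome.

Using the PMF formula:
P(X = 1) = 0.012270

Rounded to 4 decimal places: 0.0123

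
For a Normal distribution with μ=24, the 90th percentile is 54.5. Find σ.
σ = 23.7993

For X ~ Normal(μ, σ), the p-th percentile satisfies x = μ + z_p × σ,
where z_p = Φ⁻¹(p) is the standard normal quantile.

Step 1: z_{0.9} = Φ⁻¹(0.9) = 1.2816

Step 2: Solve for σ:
54.5 = 24 + 1.2816 × σ
σ = (54.5 - 24) / 1.2816
σ = 30.50 / 1.2816
σ = 23.7993

Verification: μ + z × σ = 24 + 1.2816 × 23.7993 = 54.50 ✓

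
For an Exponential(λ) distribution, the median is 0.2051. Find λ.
λ = 3.3796

For X ~ Exponential(λ), the CDF is F(x) = 1 - e^(-λx).
The median m satisfies F(m) = 0.5:
1 - e^(-λm) = 0.5
e^(-λm) = 0.5
λm = ln(2)
m = ln(2) / λ

Given m = 0.2051:
λ = ln(2) / 0.2051 = 0.693147 / 0.2051 = 3.3796

Verification: ln(2) / 3.3796 = 0.2051 ✓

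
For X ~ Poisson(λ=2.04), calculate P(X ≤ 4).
0.943666

We have X ~ Poisson(λ=2.04).

The CDF gives us P(X ≤ k).

Using the CDF:
P(X ≤ 4) = 0.943666

This means there's approximately a 94.4% chance that X is at most 4.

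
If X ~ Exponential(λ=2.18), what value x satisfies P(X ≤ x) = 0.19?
0.0967

We have X ~ Exponential(λ=2.18).

We want to find x such that P(X ≤ x) = 0.19.

This is the 19th percentile, which means 19% of values fall below this point.

Using the inverse CDF (quantile function):
x = F⁻¹(0.19) = 0.0967

Verification: P(X ≤ 0.0967) = 0.19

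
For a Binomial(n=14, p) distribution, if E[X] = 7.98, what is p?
p = 0.57

For a Binomial(n, p) distribution:
E[X] = n × p

Given n = 14 and E[X] = 7.98:
7.98 = 14 × p
p = 7.98 / 14 = 0.57

Verification: Binomial(14, 0.57) has E[X] = 7.98 ✓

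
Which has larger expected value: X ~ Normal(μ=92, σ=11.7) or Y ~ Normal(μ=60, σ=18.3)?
X has larger mean (92.0000 > 60.0000)

Compute the expected value for each distribution:

X ~ Normal(μ=92, σ=11.7):
E[X] = 92.0000

Y ~ Normal(μ=60, σ=18.3):
E[Y] = 60.0000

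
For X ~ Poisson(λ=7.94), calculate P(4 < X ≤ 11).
0.789239

We have X ~ Poisson(λ=7.94).

To find P(4 < X ≤ 11), we use:
P(4 < X ≤ 11) = P(X ≤ 11) - P(X ≤ 4)
                 = F(11) - F(4)
                 = 0.892359 - 0.103119
                 = 0.789239

So there's approximately a 78.9% chance that X falls in this range.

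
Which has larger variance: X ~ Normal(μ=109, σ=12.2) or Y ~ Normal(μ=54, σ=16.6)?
Y has larger variance (275.5600 > 148.8400)

Compute the variance for each distribution:

X ~ Normal(μ=109, σ=12.2):
Var(X) = 148.8400

Y ~ Normal(μ=54, σ=16.6):
Var(Y) = 275.5600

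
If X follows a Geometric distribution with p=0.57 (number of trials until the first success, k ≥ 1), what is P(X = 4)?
0.045319

We have X ~ Geometric(p=0.57) (number of trials until the first success, k ≥ 1).

For a Geometric distribution, the PMF gives us the probability of each outcome.

Using the PMF formula:
P(X = 4) = 0.045319

Rounded to 4 decimal places: 0.0453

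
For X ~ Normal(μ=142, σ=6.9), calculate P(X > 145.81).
0.290415

We have X ~ Normal(μ=142, σ=6.9).

P(X > 145.81) = 1 - P(X ≤ 145.81)
                = 1 - F(145.81)
                = 1 - 0.709585
                = 0.290415

So there's approximately a 29.0% chance that X exceeds 145.81.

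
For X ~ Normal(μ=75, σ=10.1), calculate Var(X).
102.0100

We have X ~ Normal(μ=75, σ=10.1).

For a Normal distribution with μ=75, σ=10.1:
Var(X) = 102.0100

The variance measures the spread of the distribution around the mean.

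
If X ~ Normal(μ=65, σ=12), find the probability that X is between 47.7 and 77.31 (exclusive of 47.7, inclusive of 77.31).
0.772817

We have X ~ Normal(μ=65, σ=12).

To find P(47.7 < X ≤ 77.31), we use:
P(47.7 < X ≤ 77.31) = P(X ≤ 77.31) - P(X ≤ 47.7)
                 = F(77.31) - F(47.7)
                 = 0.847515 - 0.074698
                 = 0.772817

So there's approximately a 77.3% chance that X falls in this range.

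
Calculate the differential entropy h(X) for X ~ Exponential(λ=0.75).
1.2877 nats

We have X ~ Exponential(λ=0.75).

The differential entropy measures the uncertainty or information content of the distribution.

For an Exponential distribution with λ=0.75:
h(X) = 1.2877 nats

(In bits, this would be 1.8577 bits.)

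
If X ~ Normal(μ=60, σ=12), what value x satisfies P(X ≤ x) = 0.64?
64.3015

We have X ~ Normal(μ=60, σ=12).

We want to find x such that P(X ≤ x) = 0.64.

This is the 64th percentile, which means 64% of values fall below this point.

Using the inverse CDF (quantile function):
x = F⁻¹(0.64) = 64.3015

Verification: P(X ≤ 64.3015) = 0.64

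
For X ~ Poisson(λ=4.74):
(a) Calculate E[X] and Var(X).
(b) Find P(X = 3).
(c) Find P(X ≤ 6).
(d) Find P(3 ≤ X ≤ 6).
(a) E[X] = 4.7400, Var(X) = 4.7400
(b) P(X = 3) = 0.155106
(c) P(X ≤ 6) = 0.799129
(d) P(3 ≤ X ≤ 6) = 0.650801

We have X ~ Poisson(λ=4.74).

(a) Moments:
E[X] = 4.7400
Var(X) = 4.7400
σ = √Var(X) = 2.1772

(b) Point probability using PMF:
P(X = 3) = 0.155106

(c) Cumulative probability using CDF:
P(X ≤ 6) = F(6) = 0.799129

(d) Range probability:
P(3 ≤ X ≤ 6) = P(X ≤ 6) - P(X ≤ 2)
                   = F(6) - F(2)
                   = 0.799129 - 0.148328
                   = 0.650801

This means approximately 65.1% of outcomes fall in the interval [3, 6].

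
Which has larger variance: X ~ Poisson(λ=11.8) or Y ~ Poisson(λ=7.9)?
X has larger variance (11.8000 > 7.9000)

Compute the variance for each distribution:

X ~ Poisson(λ=11.8):
Var(X) = 11.8000

Y ~ Poisson(λ=7.9):
Var(Y) = 7.9000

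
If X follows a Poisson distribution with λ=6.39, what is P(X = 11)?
0.030494

We have X ~ Poisson(λ=6.39).

For a Poisson distribution, the PMF gives us the probability of each outcome.

Using the PMF formula:
P(X = 11) = 0.030494

Rounded to 4 decimal places: 0.0305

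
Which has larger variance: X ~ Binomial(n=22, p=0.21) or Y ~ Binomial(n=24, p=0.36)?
Y has larger variance (5.5296 > 3.6498)

Compute the variance for each distribution:

X ~ Binomial(n=22, p=0.21):
Var(X) = 3.6498

Y ~ Binomial(n=24, p=0.36):
Var(Y) = 5.5296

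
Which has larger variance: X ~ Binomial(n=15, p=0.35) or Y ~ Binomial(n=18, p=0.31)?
Y has larger variance (3.8502 > 3.4125)

Compute the variance for each distribution:

X ~ Binomial(n=15, p=0.35):
Var(X) = 3.4125

Y ~ Binomial(n=18, p=0.31):
Var(Y) = 3.8502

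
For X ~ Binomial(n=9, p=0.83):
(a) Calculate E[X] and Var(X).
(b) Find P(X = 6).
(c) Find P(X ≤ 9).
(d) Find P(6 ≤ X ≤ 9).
(a) E[X] = 7.4700, Var(X) = 1.2699
(b) P(X = 6) = 0.134926
(c) P(X ≤ 9) = 1.000000
(d) P(6 ≤ X ≤ 9) = 0.948790

We have X ~ Binomial(n=9, p=0.83).

(a) Moments:
E[X] = 7.4700
Var(X) = 1.2699
σ = √Var(X) = 1.1269

(b) Point probability using PMF:
P(X = 6) = 0.134926

(c) Cumulative probability using CDF:
P(X ≤ 9) = F(9) = 1.000000

(d) Range probability:
P(6 ≤ X ≤ 9) = P(X ≤ 9) - P(X ≤ 5)
                   = F(9) - F(5)
                   = 1.000000 - 0.051210
                   = 0.948790

This means approximately 94.9% of outcomes fall in the interval [6, 9].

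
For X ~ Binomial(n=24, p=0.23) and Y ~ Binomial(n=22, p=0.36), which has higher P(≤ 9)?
X has higher probability (P(X ≤ 9) = 0.9676 > P(Y ≤ 9) = 0.7615)

Compute P(≤ 9) for each distribution:

X ~ Binomial(n=24, p=0.23):
P(X ≤ 9) = 0.9676

Y ~ Binomial(n=22, p=0.36):
P(Y ≤ 9) = 0.7615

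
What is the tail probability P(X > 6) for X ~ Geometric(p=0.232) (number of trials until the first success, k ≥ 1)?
0.205195

We have X ~ Geometric(p=0.232) (number of trials until the first success, k ≥ 1).

P(X > 6) = 1 - P(X ≤ 6)
                = 1 - F(6)
                = 1 - 0.794805
                = 0.205195

So there's approximately a 20.5% chance that X exceeds 6.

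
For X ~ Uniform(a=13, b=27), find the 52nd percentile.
20.2800

We have X ~ Uniform(a=13, b=27).

We want to find x such that P(X ≤ x) = 0.52.

This is the 52nd percentile, which means 52% of values fall below this point.

Using the inverse CDF (quantile function):
x = F⁻¹(0.52) = 20.2800

Verification: P(X ≤ 20.2800) = 0.52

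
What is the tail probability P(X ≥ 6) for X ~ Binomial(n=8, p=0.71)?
0.577233

We have X ~ Binomial(n=8, p=0.71).

For discrete distributions, P(X ≥ 6) = 1 - P(X ≤ 5).

P(X ≤ 5) = 0.422767
P(X ≥ 6) = 1 - 0.422767 = 0.577233

So there's approximately a 57.7% chance that X is at least 6.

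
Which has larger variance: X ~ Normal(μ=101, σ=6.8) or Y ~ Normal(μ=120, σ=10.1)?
Y has larger variance (102.0100 > 46.2400)

Compute the variance for each distribution:

X ~ Normal(μ=101, σ=6.8):
Var(X) = 46.2400

Y ~ Normal(μ=120, σ=10.1):
Var(Y) = 102.0100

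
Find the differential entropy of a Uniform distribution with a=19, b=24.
1.6094 nats

We have X ~ Uniform(a=19, b=24).

The differential entropy measures the uncertainty or information content of the distribution.

For a Uniform distribution with a=19, b=24:
h(X) = 1.6094 nats

(In bits, this would be 2.3219 bits.)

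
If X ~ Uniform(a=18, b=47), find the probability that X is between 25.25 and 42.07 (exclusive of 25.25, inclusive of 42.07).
0.580000

We have X ~ Uniform(a=18, b=47).

To find P(25.25 < X ≤ 42.07), we use:
P(25.25 < X ≤ 42.07) = P(X ≤ 42.07) - P(X ≤ 25.25)
                 = F(42.07) - F(25.25)
                 = 0.830000 - 0.250000
                 = 0.580000

So there's approximately a 58.0% chance that X falls in this range.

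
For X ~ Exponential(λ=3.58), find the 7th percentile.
0.0203

We have X ~ Exponential(λ=3.58).

We want to find x such that P(X ≤ x) = 0.07.

This is the 7th percentile, which means 7% of values fall below this point.

Using the inverse CDF (quantile function):
x = F⁻¹(0.07) = 0.0203

Verification: P(X ≤ 0.0203) = 0.07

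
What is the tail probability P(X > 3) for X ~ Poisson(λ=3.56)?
0.476257

We have X ~ Poisson(λ=3.56).

P(X > 3) = 1 - P(X ≤ 3)
                = 1 - F(3)
                = 1 - 0.523743
                = 0.476257

So there's approximately a 47.6% chance that X exceeds 3.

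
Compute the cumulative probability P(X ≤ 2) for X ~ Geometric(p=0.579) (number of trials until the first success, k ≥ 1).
0.822759

We have X ~ Geometric(p=0.579) (number of trials until the first success, k ≥ 1).

The CDF gives us P(X ≤ k).

Using the CDF:
P(X ≤ 2) = 0.822759

This means there's approximately a 82.3% chance that X is at most 2.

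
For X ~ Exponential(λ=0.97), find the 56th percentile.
0.8464

We have X ~ Exponential(λ=0.97).

We want to find x such that P(X ≤ x) = 0.56.

This is the 56th percentile, which means 56% of values fall below this point.

Using the inverse CDF (quantile function):
x = F⁻¹(0.56) = 0.8464

Verification: P(X ≤ 0.8464) = 0.56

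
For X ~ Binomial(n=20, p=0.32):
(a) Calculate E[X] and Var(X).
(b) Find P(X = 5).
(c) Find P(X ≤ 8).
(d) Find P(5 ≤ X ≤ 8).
(a) E[X] = 6.4000, Var(X) = 4.3520
(b) P(X = 5) = 0.159892
(c) P(X ≤ 8) = 0.843153
(d) P(5 ≤ X ≤ 8) = 0.660430

We have X ~ Binomial(n=20, p=0.32).

(a) Moments:
E[X] = 6.4000
Var(X) = 4.3520
σ = √Var(X) = 2.0861

(b) Point probability using PMF:
P(X = 5) = 0.159892

(c) Cumulative probability using CDF:
P(X ≤ 8) = F(8) = 0.843153

(d) Range probability:
P(5 ≤ X ≤ 8) = P(X ≤ 8) - P(X ≤ 4)
                   = F(8) - F(4)
                   = 0.843153 - 0.182723
                   = 0.660430

This means approximately 66.0% of outcomes fall in the interval [5, 8].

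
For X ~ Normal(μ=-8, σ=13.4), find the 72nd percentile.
-0.1899

We have X ~ Normal(μ=-8, σ=13.4).

We want to find x such that P(X ≤ x) = 0.72.

This is the 72nd percentile, which means 72% of values fall below this point.

Using the inverse CDF (quantile function):
x = F⁻¹(0.72) = -0.1899

Verification: P(X ≤ -0.1899) = 0.72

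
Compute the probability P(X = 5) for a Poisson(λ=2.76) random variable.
0.084472

We have X ~ Poisson(λ=2.76).

For a Poisson distribution, the PMF gives us the probability of each outcome.

Using the PMF formula:
P(X = 5) = 0.084472

Rounded to 4 decimal places: 0.0845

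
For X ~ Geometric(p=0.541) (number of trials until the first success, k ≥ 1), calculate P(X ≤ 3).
0.903297

We have X ~ Geometric(p=0.541) (number of trials until the first success, k ≥ 1).

The CDF gives us P(X ≤ k).

Using the CDF:
P(X ≤ 3) = 0.903297

This means there's approximately a 90.3% chance that X is at most 3.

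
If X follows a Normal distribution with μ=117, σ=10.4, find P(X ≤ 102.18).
0.077079

We have X ~ Normal(μ=117, σ=10.4).

The CDF gives us P(X ≤ k).

Using the CDF:
P(X ≤ 102.18) = 0.077079

This means there's approximately a 7.7% chance that X is at most 102.18.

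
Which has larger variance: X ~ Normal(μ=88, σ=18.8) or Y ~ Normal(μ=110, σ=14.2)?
X has larger variance (353.4400 > 201.6400)

Compute the variance for each distribution:

X ~ Normal(μ=88, σ=18.8):
Var(X) = 353.4400

Y ~ Normal(μ=110, σ=14.2):
Var(Y) = 201.6400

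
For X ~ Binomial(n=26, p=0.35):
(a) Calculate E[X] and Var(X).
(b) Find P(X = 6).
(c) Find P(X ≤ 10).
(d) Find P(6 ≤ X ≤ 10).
(a) E[X] = 9.1000, Var(X) = 5.9150
(b) P(X = 6) = 0.076707
(c) P(X ≤ 10) = 0.721863
(d) P(6 ≤ X ≤ 10) = 0.656940

We have X ~ Binomial(n=26, p=0.35).

(a) Moments:
E[X] = 9.1000
Var(X) = 5.9150
σ = √Var(X) = 2.4321

(b) Point probability using PMF:
P(X = 6) = 0.076707

(c) Cumulative probability using CDF:
P(X ≤ 10) = F(10) = 0.721863

(d) Range probability:
P(6 ≤ X ≤ 10) = P(X ≤ 10) - P(X ≤ 5)
                   = F(10) - F(5)
                   = 0.721863 - 0.064923
                   = 0.656940

This means approximately 65.7% of outcomes fall in the interval [6, 10].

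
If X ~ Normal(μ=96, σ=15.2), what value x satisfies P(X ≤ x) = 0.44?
93.7053

We have X ~ Normal(μ=96, σ=15.2).

We want to find x such that P(X ≤ x) = 0.44.

This is the 44th percentile, which means 44% of values fall below this point.

Using the inverse CDF (quantile function):
x = F⁻¹(0.44) = 93.7053

Verification: P(X ≤ 93.7053) = 0.44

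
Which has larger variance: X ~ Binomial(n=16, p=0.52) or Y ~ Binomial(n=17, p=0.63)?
X has larger variance (3.9936 > 3.9627)

Compute the variance for each distribution:

X ~ Binomial(n=16, p=0.52):
Var(X) = 3.9936

Y ~ Binomial(n=17, p=0.63):
Var(Y) = 3.9627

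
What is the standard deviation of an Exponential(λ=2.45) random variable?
0.4082

We have X ~ Exponential(λ=2.45).

For an Exponential distribution with λ=2.45:
σ = √Var(X) = 0.4082

The standard deviation is the square root of the variance.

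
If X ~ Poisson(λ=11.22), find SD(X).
3.3496

We have X ~ Poisson(λ=11.22).

For a Poisson distribution with λ=11.22:
σ = √Var(X) = 3.3496

The standard deviation is the square root of the variance.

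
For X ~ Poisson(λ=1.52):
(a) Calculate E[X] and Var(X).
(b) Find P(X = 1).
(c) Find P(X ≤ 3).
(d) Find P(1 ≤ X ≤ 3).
(a) E[X] = 1.5200, Var(X) = 1.5200
(b) P(X = 1) = 0.332442
(c) P(X ≤ 3) = 0.931822
(d) P(1 ≤ X ≤ 3) = 0.713110

We have X ~ Poisson(λ=1.52).

(a) Moments:
E[X] = 1.5200
Var(X) = 1.5200
σ = √Var(X) = 1.2329

(b) Point probability using PMF:
P(X = 1) = 0.332442

(c) Cumulative probability using CDF:
P(X ≤ 3) = F(3) = 0.931822

(d) Range probability:
P(1 ≤ X ≤ 3) = P(X ≤ 3) - P(X ≤ 0)
                   = F(3) - F(0)
                   = 0.931822 - 0.218712
                   = 0.713110

This means approximately 71.3% of outcomes fall in the interval [1, 3].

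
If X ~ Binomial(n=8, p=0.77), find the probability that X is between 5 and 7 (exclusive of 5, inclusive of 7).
0.604008

We have X ~ Binomial(n=8, p=0.77).

To find P(5 < X ≤ 7), we use:
P(5 < X ≤ 7) = P(X ≤ 7) - P(X ≤ 5)
                 = F(7) - F(5)
                 = 0.876426 - 0.272418
                 = 0.604008

So there's approximately a 60.4% chance that X falls in this range.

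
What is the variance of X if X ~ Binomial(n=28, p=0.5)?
7.0000

We have X ~ Binomial(n=28, p=0.5).

For a Binomial distribution with n=28, p=0.5:
Var(X) = 7.0000

The variance measures the spread of the distribution around the mean.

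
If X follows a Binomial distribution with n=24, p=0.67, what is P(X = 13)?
0.069166

We have X ~ Binomial(n=24, p=0.67).

For a Binomial distribution, the PMF gives us the probability of each outcome.

Using the PMF formula:
P(X = 13) = 0.069166

Rounded to 4 decimal places: 0.0692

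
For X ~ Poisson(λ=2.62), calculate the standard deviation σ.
1.6186

We have X ~ Poisson(λ=2.62).

For a Poisson distribution with λ=2.62:
σ = √Var(X) = 1.6186

The standard deviation is the square root of the variance.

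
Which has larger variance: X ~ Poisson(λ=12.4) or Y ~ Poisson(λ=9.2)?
X has larger variance (12.4000 > 9.2000)

Compute the variance for each distribution:

X ~ Poisson(λ=12.4):
Var(X) = 12.4000

Y ~ Poisson(λ=9.2):
Var(Y) = 9.2000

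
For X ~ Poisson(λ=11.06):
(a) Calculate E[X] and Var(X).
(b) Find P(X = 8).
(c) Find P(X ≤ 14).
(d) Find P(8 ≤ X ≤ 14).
(a) E[X] = 11.0600, Var(X) = 11.0600
(b) P(X = 8) = 0.087342
(c) P(X ≤ 14) = 0.849643
(d) P(8 ≤ X ≤ 14) = 0.710284

We have X ~ Poisson(λ=11.06).

(a) Moments:
E[X] = 11.0600
Var(X) = 11.0600
σ = √Var(X) = 3.3257

(b) Point probability using PMF:
P(X = 8) = 0.087342

(c) Cumulative probability using CDF:
P(X ≤ 14) = F(14) = 0.849643

(d) Range probability:
P(8 ≤ X ≤ 14) = P(X ≤ 14) - P(X ≤ 7)
                   = F(14) - F(7)
                   = 0.849643 - 0.139359
                   = 0.710284

This means approximately 71.0% of outcomes fall in the interval [8, 14].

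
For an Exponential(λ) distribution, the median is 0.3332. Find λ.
λ = 2.0803

For X ~ Exponential(λ), the CDF is F(x) = 1 - e^(-λx).
The median m satisfies F(m) = 0.5:
1 - e^(-λm) = 0.5
e^(-λm) = 0.5
λm = ln(2)
m = ln(2) / λ

Given m = 0.3332:
λ = ln(2) / 0.3332 = 0.693147 / 0.3332 = 2.0803

Verification: ln(2) / 2.0803 = 0.3332 ✓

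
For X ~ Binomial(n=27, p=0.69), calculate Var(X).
5.7753

We have X ~ Binomial(n=27, p=0.69).

For a Binomial distribution with n=27, p=0.69:
Var(X) = 5.7753

The variance measures the spread of the distribution around the mean.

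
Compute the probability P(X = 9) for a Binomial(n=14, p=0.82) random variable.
0.063409

We have X ~ Binomial(n=14, p=0.82).

For a Binomial distribution, the PMF gives us the probability of each outcome.

Using the PMF formula:
P(X = 9) = 0.063409

Rounded to 4 decimal places: 0.0634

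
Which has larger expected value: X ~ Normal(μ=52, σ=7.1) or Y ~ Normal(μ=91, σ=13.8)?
Y has larger mean (91.0000 > 52.0000)

Compute the expected value for each distribution:

X ~ Normal(μ=52, σ=7.1):
E[X] = 52.0000

Y ~ Normal(μ=91, σ=13.8):
E[Y] = 91.0000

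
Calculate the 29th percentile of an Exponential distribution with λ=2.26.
0.1515

We have X ~ Exponential(λ=2.26).

We want to find x such that P(X ≤ x) = 0.29.

This is the 29th percentile, which means 29% of values fall below this point.

Using the inverse CDF (quantile function):
x = F⁻¹(0.29) = 0.1515

Verification: P(X ≤ 0.1515) = 0.29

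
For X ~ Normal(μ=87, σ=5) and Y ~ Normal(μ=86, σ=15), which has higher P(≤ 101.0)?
X has higher probability (P(X ≤ 101.0) = 0.9974 > P(Y ≤ 101.0) = 0.8413)

Compute P(≤ 101.0) for each distribution:

X ~ Normal(μ=87, σ=5):
P(X ≤ 101.0) = 0.9974

Y ~ Normal(μ=86, σ=15):
P(Y ≤ 101.0) = 0.8413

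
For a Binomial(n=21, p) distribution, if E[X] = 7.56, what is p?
p = 0.36

For a Binomial(n, p) distribution:
E[X] = n × p

Given n = 21 and E[X] = 7.56:
7.56 = 21 × p
p = 7.56 / 21 = 0.36

Verification: Binomial(21, 0.36) has E[X] = 7.56 ✓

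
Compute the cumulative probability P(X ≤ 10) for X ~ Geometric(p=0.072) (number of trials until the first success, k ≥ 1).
0.526326

We have X ~ Geometric(p=0.072) (number of trials until the first success, k ≥ 1).

The CDF gives us P(X ≤ k).

Using the CDF:
P(X ≤ 10) = 0.526326

This means there's approximately a 52.6% chance that X is at most 10.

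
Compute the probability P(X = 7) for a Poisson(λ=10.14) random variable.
0.086316

We have X ~ Poisson(λ=10.14).

For a Poisson distribution, the PMF gives us the probability of each outcome.

Using the PMF formula:
P(X = 7) = 0.086316

Rounded to 4 decimal places: 0.0863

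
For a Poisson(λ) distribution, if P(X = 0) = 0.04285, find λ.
λ = 3.1500

For a Poisson(λ) distribution, the PMF at 0 is:
P(X = 0) = λ^0 e^(-λ) / 0! = e^(-λ)

Given P(X = 0) = 0.04285:
e^(-λ) = 0.04285
-λ = ln(0.04285)
λ = -ln(0.04285) = 3.1500

Verification: e^(-3.1500) = 0.04285 ✓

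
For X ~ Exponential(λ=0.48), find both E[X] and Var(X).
E[X] = 2.0833, Var(X) = 4.3403

We have X ~ Exponential(λ=0.48).

For an Exponential distribution with λ=0.48:

Expected value:
E[X] = 2.0833

Variance:
Var(X) = 4.3403

Standard deviation:
σ = √Var(X) = 2.0833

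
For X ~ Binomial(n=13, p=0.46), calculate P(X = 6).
0.217681

We have X ~ Binomial(n=13, p=0.46).

For a Binomial distribution, the PMF gives us the probability of each outcome.

Using the PMF formula:
P(X = 6) = 0.217681

Rounded to 4 decimal places: 0.2177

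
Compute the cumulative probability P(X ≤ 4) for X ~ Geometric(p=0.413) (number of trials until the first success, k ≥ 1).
0.881272

We have X ~ Geometric(p=0.413) (number of trials until the first success, k ≥ 1).

The CDF gives us P(X ≤ k).

Using the CDF:
P(X ≤ 4) = 0.881272

This means there's approximately a 88.1% chance that X is at most 4.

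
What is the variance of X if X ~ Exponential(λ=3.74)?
0.0715

We have X ~ Exponential(λ=3.74).

For an Exponential distribution with λ=3.74:
Var(X) = 0.0715

The variance measures the spread of the distribution around the mean.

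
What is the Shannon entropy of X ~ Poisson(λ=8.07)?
2.4519 nats

We have X ~ Poisson(λ=8.07).

The Shannon entropy measures the uncertainty or information content of the distribution.

For a Poisson distribution with λ=8.07:
H(X) = 2.4519 nats

(In bits, this would be 3.5373 bits.)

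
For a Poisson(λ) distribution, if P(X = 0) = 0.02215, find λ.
λ = 3.8099

For a Poisson(λ) distribution, the PMF at 0 is:
P(X = 0) = λ^0 e^(-λ) / 0! = e^(-λ)

Given P(X = 0) = 0.02215:
e^(-λ) = 0.02215
-λ = ln(0.02215)
λ = -ln(0.02215) = 3.8099

Verification: e^(-3.8099) = 0.02215 ✓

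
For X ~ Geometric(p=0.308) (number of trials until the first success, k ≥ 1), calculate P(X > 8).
0.052583

We have X ~ Geometric(p=0.308) (number of trials until the first success, k ≥ 1).

P(X > 8) = 1 - P(X ≤ 8)
                = 1 - F(8)
                = 1 - 0.947417
                = 0.052583

So there's approximately a 5.3% chance that X exceeds 8.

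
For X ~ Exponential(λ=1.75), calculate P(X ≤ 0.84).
0.770075

We have X ~ Exponential(λ=1.75).

The CDF gives us P(X ≤ k).

Using the CDF:
P(X ≤ 0.84) = 0.770075

This means there's approximately a 77.0% chance that X is at most 0.84.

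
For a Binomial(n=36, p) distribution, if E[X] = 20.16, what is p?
p = 0.56

For a Binomial(n, p) distribution:
E[X] = n × p

Given n = 36 and E[X] = 20.16:
20.16 = 36 × p
p = 20.16 / 36 = 0.56

Verification: Binomial(36, 0.56) has E[X] = 20.16 ✓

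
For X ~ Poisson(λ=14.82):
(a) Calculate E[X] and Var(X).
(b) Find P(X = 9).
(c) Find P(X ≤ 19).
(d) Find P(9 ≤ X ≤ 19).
(a) E[X] = 14.8200, Var(X) = 14.8200
(b) P(X = 9) = 0.034804
(c) P(X ≤ 19) = 0.885012
(d) P(9 ≤ X ≤ 19) = 0.843915

We have X ~ Poisson(λ=14.82).

(a) Moments:
E[X] = 14.8200
Var(X) = 14.8200
σ = √Var(X) = 3.8497

(b) Point probability using PMF:
P(X = 9) = 0.034804

(c) Cumulative probability using CDF:
P(X ≤ 19) = F(19) = 0.885012

(d) Range probability:
P(9 ≤ X ≤ 19) = P(X ≤ 19) - P(X ≤ 8)
                   = F(19) - F(8)
                   = 0.885012 - 0.041097
                   = 0.843915

This means approximately 84.4% of outcomes fall in the interval [9, 19].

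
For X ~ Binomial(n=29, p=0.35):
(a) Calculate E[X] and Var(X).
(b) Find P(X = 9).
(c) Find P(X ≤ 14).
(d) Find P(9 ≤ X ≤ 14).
(a) E[X] = 10.1500, Var(X) = 6.5975
(b) P(X = 9) = 0.143064
(c) P(X ≤ 14) = 0.952363
(d) P(9 ≤ X ≤ 14) = 0.687814

We have X ~ Binomial(n=29, p=0.35).

(a) Moments:
E[X] = 10.1500
Var(X) = 6.5975
σ = √Var(X) = 2.5686

(b) Point probability using PMF:
P(X = 9) = 0.143064

(c) Cumulative probability using CDF:
P(X ≤ 14) = F(14) = 0.952363

(d) Range probability:
P(9 ≤ X ≤ 14) = P(X ≤ 14) - P(X ≤ 8)
                   = F(14) - F(8)
                   = 0.952363 - 0.264549
                   = 0.687814

This means approximately 68.8% of outcomes fall in the interval [9, 14].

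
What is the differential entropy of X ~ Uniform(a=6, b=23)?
2.8332 nats

We have X ~ Uniform(a=6, b=23).

The differential entropy measures the uncertainty or information content of the distribution.

For a Uniform distribution with a=6, b=23:
h(X) = 2.8332 nats

(In bits, this would be 4.0875 bits.)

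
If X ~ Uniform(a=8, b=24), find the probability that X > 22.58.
0.088750

We have X ~ Uniform(a=8, b=24).

P(X > 22.58) = 1 - P(X ≤ 22.58)
                = 1 - F(22.58)
                = 1 - 0.911250
                = 0.088750

So there's approximately a 8.9% chance that X exceeds 22.58.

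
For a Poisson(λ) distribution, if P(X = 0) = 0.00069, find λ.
λ = 7.2788

For a Poisson(λ) distribution, the PMF at 0 is:
P(X = 0) = λ^0 e^(-λ) / 0! = e^(-λ)

Given P(X = 0) = 0.00069:
e^(-λ) = 0.00069
-λ = ln(0.00069)
λ = -ln(0.00069) = 7.2788

Verification: e^(-7.2788) = 0.00069 ✓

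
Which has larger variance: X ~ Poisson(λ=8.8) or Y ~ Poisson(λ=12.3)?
Y has larger variance (12.3000 > 8.8000)

Compute the variance for each distribution:

X ~ Poisson(λ=8.8):
Var(X) = 8.8000

Y ~ Poisson(λ=12.3):
Var(Y) = 12.3000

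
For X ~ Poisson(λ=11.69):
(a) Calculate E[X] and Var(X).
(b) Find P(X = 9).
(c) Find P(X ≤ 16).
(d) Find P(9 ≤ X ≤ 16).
(a) E[X] = 11.6900, Var(X) = 11.6900
(b) P(X = 9) = 0.094116
(c) P(X ≤ 16) = 0.914671
(d) P(9 ≤ X ≤ 16) = 0.738265

We have X ~ Poisson(λ=11.69).

(a) Moments:
E[X] = 11.6900
Var(X) = 11.6900
σ = √Var(X) = 3.4191

(b) Point probability using PMF:
P(X = 9) = 0.094116

(c) Cumulative probability using CDF:
P(X ≤ 16) = F(16) = 0.914671

(d) Range probability:
P(9 ≤ X ≤ 16) = P(X ≤ 16) - P(X ≤ 8)
                   = F(16) - F(8)
                   = 0.914671 - 0.176407
                   = 0.738265

This means approximately 73.8% of outcomes fall in the interval [9, 16].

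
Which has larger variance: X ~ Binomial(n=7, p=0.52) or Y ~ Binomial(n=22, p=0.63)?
Y has larger variance (5.1282 > 1.7472)

Compute the variance for each distribution:

X ~ Binomial(n=7, p=0.52):
Var(X) = 1.7472

Y ~ Binomial(n=22, p=0.63):
Var(Y) = 5.1282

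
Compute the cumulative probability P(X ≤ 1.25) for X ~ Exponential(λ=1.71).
0.882051

We have X ~ Exponential(λ=1.71).

The CDF gives us P(X ≤ k).

Using the CDF:
P(X ≤ 1.25) = 0.882051

This means there's approximately a 88.2% chance that X is at most 1.25.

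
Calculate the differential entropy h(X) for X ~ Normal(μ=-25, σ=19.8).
4.4046 nats

We have X ~ Normal(μ=-25, σ=19.8).

The differential entropy measures the uncertainty or information content of the distribution.

For a Normal distribution with μ=-25, σ=19.8:
h(X) = 4.4046 nats

(In bits, this would be 6.3545 bits.)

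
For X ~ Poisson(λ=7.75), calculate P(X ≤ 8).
0.627398

We have X ~ Poisson(λ=7.75).

The CDF gives us P(X ≤ k).

Using the CDF:
P(X ≤ 8) = 0.627398

This means there's approximately a 62.7% chance that X is at most 8.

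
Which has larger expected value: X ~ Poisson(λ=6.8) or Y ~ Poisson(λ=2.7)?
X has larger mean (6.8000 > 2.7000)

Compute the expected value for each distribution:

X ~ Poisson(λ=6.8):
E[X] = 6.8000

Y ~ Poisson(λ=2.7):
E[Y] = 2.7000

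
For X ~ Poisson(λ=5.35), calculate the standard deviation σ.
2.3130

We have X ~ Poisson(λ=5.35).

For a Poisson distribution with λ=5.35:
σ = √Var(X) = 2.3130

The standard deviation is the square root of the variance.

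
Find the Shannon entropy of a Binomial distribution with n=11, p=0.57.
1.9131 nats

We have X ~ Binomial(n=11, p=0.57).

The Shannon entropy measures the uncertainty or information content of the distribution.

For a Binomial distribution with n=11, p=0.57:
H(X) = 1.9131 nats

(In bits, this would be 2.7601 bits.)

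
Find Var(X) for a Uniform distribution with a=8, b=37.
70.0833

We have X ~ Uniform(a=8, b=37).

For a Uniform distribution with a=8, b=37:
Var(X) = 70.0833

The variance measures the spread of the distribution around the mean.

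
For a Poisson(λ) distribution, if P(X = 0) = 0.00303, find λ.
λ = 5.7992

For a Poisson(λ) distribution, the PMF at 0 is:
P(X = 0) = λ^0 e^(-λ) / 0! = e^(-λ)

Given P(X = 0) = 0.00303:
e^(-λ) = 0.00303
-λ = ln(0.00303)
λ = -ln(0.00303) = 5.7992

Verification: e^(-5.7992) = 0.00303 ✓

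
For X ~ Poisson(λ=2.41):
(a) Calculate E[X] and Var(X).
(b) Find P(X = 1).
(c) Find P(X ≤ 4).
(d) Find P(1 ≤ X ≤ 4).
(a) E[X] = 2.4100, Var(X) = 2.4100
(b) P(X = 1) = 0.216455
(c) P(X ≤ 4) = 0.902873
(d) P(1 ≤ X ≤ 4) = 0.813058

We have X ~ Poisson(λ=2.41).

(a) Moments:
E[X] = 2.4100
Var(X) = 2.4100
σ = √Var(X) = 1.5524

(b) Point probability using PMF:
P(X = 1) = 0.216455

(c) Cumulative probability using CDF:
P(X ≤ 4) = F(4) = 0.902873

(d) Range probability:
P(1 ≤ X ≤ 4) = P(X ≤ 4) - P(X ≤ 0)
                   = F(4) - F(0)
                   = 0.902873 - 0.089815
                   = 0.813058

This means approximately 81.3% of outcomes fall in the interval [1, 4].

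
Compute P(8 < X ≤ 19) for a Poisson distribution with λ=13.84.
0.862751

We have X ~ Poisson(λ=13.84).

To find P(8 < X ≤ 19), we use:
P(8 < X ≤ 19) = P(X ≤ 19) - P(X ≤ 8)
                 = F(19) - F(8)
                 = 0.929846 - 0.067095
                 = 0.862751

So there's approximately a 86.3% chance that X falls in this range.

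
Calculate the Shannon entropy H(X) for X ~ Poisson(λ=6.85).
2.3677 nats

We have X ~ Poisson(λ=6.85).

The Shannon entropy measures the uncertainty or information content of the distribution.

For a Poisson distribution with λ=6.85:
H(X) = 2.3677 nats

(In bits, this would be 3.4159 bits.)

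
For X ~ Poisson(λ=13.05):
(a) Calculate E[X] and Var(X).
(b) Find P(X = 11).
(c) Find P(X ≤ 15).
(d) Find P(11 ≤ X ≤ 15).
(a) E[X] = 13.0500, Var(X) = 13.0500
(b) P(X = 11) = 0.100697
(c) P(X ≤ 15) = 0.759166
(d) P(11 ≤ X ≤ 15) = 0.511753

We have X ~ Poisson(λ=13.05).

(a) Moments:
E[X] = 13.0500
Var(X) = 13.0500
σ = √Var(X) = 3.6125

(b) Point probability using PMF:
P(X = 11) = 0.100697

(c) Cumulative probability using CDF:
P(X ≤ 15) = F(15) = 0.759166

(d) Range probability:
P(11 ≤ X ≤ 15) = P(X ≤ 15) - P(X ≤ 10)
                   = F(15) - F(10)
                   = 0.759166 - 0.247413
                   = 0.511753

This means approximately 51.2% of outcomes fall in the interval [11, 15].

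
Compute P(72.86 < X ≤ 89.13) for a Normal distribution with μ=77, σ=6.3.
0.717366

We have X ~ Normal(μ=77, σ=6.3).

To find P(72.86 < X ≤ 89.13), we use:
P(72.86 < X ≤ 89.13) = P(X ≤ 89.13) - P(X ≤ 72.86)
                 = F(89.13) - F(72.86)
                 = 0.972910 - 0.255545
                 = 0.717366

So there's approximately a 71.7% chance that X falls in this range.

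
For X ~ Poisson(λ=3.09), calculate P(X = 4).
0.172843

We have X ~ Poisson(λ=3.09).

For a Poisson distribution, the PMF gives us the probability of each outcome.

Using the PMF formula:
P(X = 4) = 0.172843

Rounded to 4 decimal places: 0.1728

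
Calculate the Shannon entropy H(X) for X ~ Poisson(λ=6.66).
2.3532 nats

We have X ~ Poisson(λ=6.66).

The Shannon entropy measures the uncertainty or information content of the distribution.

For a Poisson distribution with λ=6.66:
H(X) = 2.3532 nats

(In bits, this would be 3.3950 bits.)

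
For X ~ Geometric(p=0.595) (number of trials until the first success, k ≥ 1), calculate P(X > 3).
0.066430

We have X ~ Geometric(p=0.595) (number of trials until the first success, k ≥ 1).

P(X > 3) = 1 - P(X ≤ 3)
                = 1 - F(3)
                = 1 - 0.933570
                = 0.066430

So there's approximately a 6.6% chance that X exceeds 3.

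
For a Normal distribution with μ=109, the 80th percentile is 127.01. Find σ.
σ = 21.3992

For X ~ Normal(μ, σ), the p-th percentile satisfies x = μ + z_p × σ,
where z_p = Φ⁻¹(p) is the standard normal quantile.

Step 1: z_{0.8} = Φ⁻¹(0.8) = 0.8416

Step 2: Solve for σ:
127.01 = 109 + 0.8416 × σ
σ = (127.01 - 109) / 0.8416
σ = 18.01 / 0.8416
σ = 21.3992

Verification: μ + z × σ = 109 + 0.8416 × 21.3992 = 127.01 ✓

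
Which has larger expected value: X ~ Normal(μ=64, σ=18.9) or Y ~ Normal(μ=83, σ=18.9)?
Y has larger mean (83.0000 > 64.0000)

Compute the expected value for each distribution:

X ~ Normal(μ=64, σ=18.9):
E[X] = 64.0000

Y ~ Normal(μ=83, σ=18.9):
E[Y] = 83.0000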